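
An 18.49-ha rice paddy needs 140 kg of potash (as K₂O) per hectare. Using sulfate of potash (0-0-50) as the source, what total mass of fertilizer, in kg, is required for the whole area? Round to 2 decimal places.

5177.20 kg

Product per hectare = 140 / 50% = 280 kg.
Total product = 280 × 18.49 = 5177.2 kg.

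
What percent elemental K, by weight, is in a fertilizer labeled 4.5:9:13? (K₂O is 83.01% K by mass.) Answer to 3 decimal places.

%K = 13 × 0.8301 = 10.7913%.

10.791% K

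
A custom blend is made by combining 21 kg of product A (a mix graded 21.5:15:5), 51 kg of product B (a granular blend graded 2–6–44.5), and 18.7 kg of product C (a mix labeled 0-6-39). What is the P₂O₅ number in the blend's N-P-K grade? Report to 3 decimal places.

8.084% P₂O₅

Total mass = 21 + 51 + 18.7 = 90.7 kg.
P₂O₅ mass = 15%×21 + 6%×51 + 6%×18.7 = 7.332 kg.
% P₂O₅ = 7.332 / 90.7 = 8.08379%.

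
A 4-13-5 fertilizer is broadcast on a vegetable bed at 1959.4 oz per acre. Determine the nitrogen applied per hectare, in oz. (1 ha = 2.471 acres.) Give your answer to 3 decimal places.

193.667 oz N per hectare

nitrogen per acre = 1959.4 × 4% = 78.376 oz.
Convert to per hectare: 78.376 × 2.471 = 193.6671 oz.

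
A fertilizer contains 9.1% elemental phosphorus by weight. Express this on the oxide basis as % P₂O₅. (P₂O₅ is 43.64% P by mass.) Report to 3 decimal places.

%P₂O₅ = 9.1 / 0.4364 = 20.8524%.

20.852% P₂O₅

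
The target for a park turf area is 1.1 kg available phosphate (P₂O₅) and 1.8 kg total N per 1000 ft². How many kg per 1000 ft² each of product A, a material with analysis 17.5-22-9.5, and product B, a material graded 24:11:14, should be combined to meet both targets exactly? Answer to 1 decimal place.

Let a = kg of product A, b = kg of product B (per 1000 ft²).
P₂O₅: 0.22·a + 0.11·b = 1.1
N: 0.175·a + 0.24·b = 1.8
Eliminate a: (row1) − 0.22/0.175·(row2) → -0.191714·b = -1.16286, so b = 6.06557.
Back-substitute: a = (1.1 − 0.11·6.06557) / 0.22 = 1.96721.

2.0 kg product A, 6.1 kg product B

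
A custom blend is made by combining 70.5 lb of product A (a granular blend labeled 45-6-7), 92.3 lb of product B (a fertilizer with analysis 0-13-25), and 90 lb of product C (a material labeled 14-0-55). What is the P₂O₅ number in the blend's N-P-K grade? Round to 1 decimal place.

Total mass = 70.5 + 92.3 + 90 = 252.8 lb.
P₂O₅ mass = 6%×70.5 + 13%×92.3 + 0%×90 = 16.229 lb.
% P₂O₅ = 16.229 / 252.8 = 6.4197%.

6.4% P₂O₅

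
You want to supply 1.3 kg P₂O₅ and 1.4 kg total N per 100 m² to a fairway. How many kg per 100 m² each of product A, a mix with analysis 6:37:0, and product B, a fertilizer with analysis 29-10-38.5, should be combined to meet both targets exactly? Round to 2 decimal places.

2.34 kg product A, 4.34 kg product B

Per-100 m² balance (a = product A, b = product B):
P₂O₅: 0.37·a + 0.1·b = 1.3
N: 0.06·a + 0.29·b = 1.4
Eliminate a: (row1) − 0.37/0.06·(row2) → -1.68833·b = -7.33333, so b = 4.34353.
Back-substitute: a = (1.3 − 0.1·4.34353) / 0.37 = 2.33959.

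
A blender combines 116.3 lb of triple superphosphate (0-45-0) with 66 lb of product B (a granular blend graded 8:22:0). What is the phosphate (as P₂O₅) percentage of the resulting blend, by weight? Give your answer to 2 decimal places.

Total mass = 116.3 + 66 = 182.3 lb.
P₂O₅ mass = 45%×116.3 + 22%×66 = 66.855 lb.
% P₂O₅ = 66.855 / 182.3 = 36.6731%.

36.67% P₂O₅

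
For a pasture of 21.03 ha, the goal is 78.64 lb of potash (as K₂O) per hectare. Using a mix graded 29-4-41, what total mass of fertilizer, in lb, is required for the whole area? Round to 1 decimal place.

4033.7 lb

Product per hectare = 78.64 / 41% = 191.805 lb.
Total product = 191.805 × 21.03 = 4033.66 lb.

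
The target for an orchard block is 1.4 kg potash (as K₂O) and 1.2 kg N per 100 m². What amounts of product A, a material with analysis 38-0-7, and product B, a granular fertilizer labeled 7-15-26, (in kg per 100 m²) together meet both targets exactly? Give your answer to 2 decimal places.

Per-100 m² balance (a = product A, b = product B):
K₂O: 0.07·a + 0.26·b = 1.4
N: 0.38·a + 0.07·b = 1.2
Eliminate b: (row1) − 0.26/0.07·(row2) → -1.34143·a = -3.05714, so a = 2.27902.
Then b = (1.2 − 0.38·2.27902) / 0.07 = 4.77103.

2.28 kg product A, 4.77 kg product B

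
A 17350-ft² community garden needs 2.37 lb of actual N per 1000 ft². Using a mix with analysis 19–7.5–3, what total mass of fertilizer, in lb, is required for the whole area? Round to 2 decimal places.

Product per 1000 ft² = 2.37 / 19% = 12.4737 lb.
Total product = 12.4737 × 17350 / 1000 = 216.418 lb.

216.42 lb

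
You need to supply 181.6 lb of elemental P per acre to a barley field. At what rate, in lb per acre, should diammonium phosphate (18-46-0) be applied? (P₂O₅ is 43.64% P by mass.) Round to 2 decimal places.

As P₂O₅: 181.6 / 0.4364 = 416.132 lb per acre.
Product per acre = 416.132 / 46% = 904.6348 lb.

904.63 lb of product per acre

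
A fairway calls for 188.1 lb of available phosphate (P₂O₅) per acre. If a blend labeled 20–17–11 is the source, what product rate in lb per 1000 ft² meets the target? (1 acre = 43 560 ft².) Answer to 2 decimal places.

25.40 lb of product per thousand sq ft

Product per acre = 188.1 / 17% = 1106.47 lb.
Convert to per 1000 ft²: 1106.47 × 0.0229568 = 25.4011 lb.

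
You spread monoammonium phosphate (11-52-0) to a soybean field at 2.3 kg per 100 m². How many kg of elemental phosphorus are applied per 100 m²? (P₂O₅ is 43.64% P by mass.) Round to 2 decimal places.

0.52 kg P per hundred sq m

P₂O₅ per 100 m² = 2.3 × 52% = 1.196 kg.
Elemental P = 1.196 × 0.4364 = 0.521934 kg per 100 m².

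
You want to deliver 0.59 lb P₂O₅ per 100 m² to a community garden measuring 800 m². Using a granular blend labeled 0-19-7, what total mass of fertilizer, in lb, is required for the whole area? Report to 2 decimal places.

Product per 100 m² = 0.59 / 19% = 3.10526 lb.
Total product = 3.10526 × 800 / 100 = 24.8421 lb.

24.84 lb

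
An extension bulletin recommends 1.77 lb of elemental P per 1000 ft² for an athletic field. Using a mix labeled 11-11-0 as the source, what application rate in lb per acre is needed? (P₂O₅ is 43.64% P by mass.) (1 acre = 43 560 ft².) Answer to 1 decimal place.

As P₂O₅: 1.77 / 0.4364 = 4.05591 lb per 1000 ft².
Product per 1000 ft² = 4.05591 / 11% = 36.8719 lb.
Convert to per acre: 36.8719 × 43.56 = 1606.14 lb.

1606.1 lb of product per acre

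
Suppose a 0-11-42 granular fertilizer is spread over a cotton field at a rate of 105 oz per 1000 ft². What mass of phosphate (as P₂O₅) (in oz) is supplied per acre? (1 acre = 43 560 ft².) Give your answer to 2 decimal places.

P₂O₅ per 1000 ft² = 105 × 11% = 11.55 oz.
Convert to per acre: 11.55 × 43.56 = 503.118 oz.

503.12 oz P₂O₅ per acre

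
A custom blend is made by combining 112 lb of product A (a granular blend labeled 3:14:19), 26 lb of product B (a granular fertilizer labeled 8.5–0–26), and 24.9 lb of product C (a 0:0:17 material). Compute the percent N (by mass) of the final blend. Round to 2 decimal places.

Total mass = 112 + 26 + 24.9 = 162.9 lb.
N mass = 3%×112 + 8.5%×26 + 0%×24.9 = 5.57 lb.
% N = 5.57 / 162.9 = 3.41928%.

3.42% N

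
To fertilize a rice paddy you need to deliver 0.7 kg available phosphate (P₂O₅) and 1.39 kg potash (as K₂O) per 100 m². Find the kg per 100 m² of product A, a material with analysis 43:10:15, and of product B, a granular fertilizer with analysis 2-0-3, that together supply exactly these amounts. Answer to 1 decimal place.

7.0 kg product A, 11.3 kg product B

With a, b = kg per 100 m² of product A and product B:
P₂O₅: 0.1·a + 0·b = 0.7
K₂O: 0.15·a + 0.03·b = 1.39
Eliminate a: (row1) − 0.1/0.15·(row2) → -0.02·b = -0.226667, so b = 11.3333.
Back-substitute: a = (0.7 − 0·11.3333) / 0.1 = 7.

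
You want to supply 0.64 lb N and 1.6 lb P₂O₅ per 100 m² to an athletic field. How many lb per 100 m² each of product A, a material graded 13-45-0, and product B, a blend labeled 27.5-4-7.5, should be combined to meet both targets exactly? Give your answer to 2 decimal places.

Per-100 m² balance (a = product A, b = product B):
N: 0.13·a + 0.275·b = 0.64
P₂O₅: 0.45·a + 0.04·b = 1.6
Eliminate a: (row1) − 0.13/0.45·(row2) → 0.263444·b = 0.177778, so b = 0.674821.
Back-substitute: a = (0.64 − 0.275·0.674821) / 0.13 = 3.49557.

3.50 lb product A, 0.67 lb product B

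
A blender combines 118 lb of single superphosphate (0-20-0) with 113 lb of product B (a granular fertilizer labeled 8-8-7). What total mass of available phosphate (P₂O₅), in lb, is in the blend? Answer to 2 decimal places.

32.64 lb P₂O₅

P₂O₅ mass = 20%×118 + 8%×113 = 32.64 lb.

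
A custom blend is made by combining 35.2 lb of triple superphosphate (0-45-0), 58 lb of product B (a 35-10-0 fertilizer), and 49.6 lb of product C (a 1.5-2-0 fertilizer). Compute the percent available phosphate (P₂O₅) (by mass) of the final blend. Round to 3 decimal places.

15.849% P₂O₅

Total mass = 35.2 + 58 + 49.6 = 142.8 lb.
P₂O₅ mass = 45%×35.2 + 10%×58 + 2%×49.6 = 22.632 lb.
% P₂O₅ = 22.632 / 142.8 = 15.8487%.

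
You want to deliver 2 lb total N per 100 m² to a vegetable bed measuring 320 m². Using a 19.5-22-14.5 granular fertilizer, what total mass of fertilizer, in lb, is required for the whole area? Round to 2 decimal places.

32.82 lb

Product per 100 m² = 2 / 19.5% = 10.2564 lb.
Total product = 10.2564 × 320 / 100 = 32.8205 lb.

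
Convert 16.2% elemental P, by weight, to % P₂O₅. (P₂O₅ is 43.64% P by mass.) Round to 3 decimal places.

37.122% P₂O₅

%P₂O₅ = 16.2 / 0.4364 = 37.1219%.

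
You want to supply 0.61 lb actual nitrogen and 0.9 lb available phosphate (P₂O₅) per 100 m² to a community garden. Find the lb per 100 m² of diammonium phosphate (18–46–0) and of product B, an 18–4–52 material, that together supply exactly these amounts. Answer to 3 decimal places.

Let a = lb of diammonium phosphate, b = lb of product B (per 100 m²).
N: 0.18·a + 0.18·b = 0.61
P₂O₅: 0.46·a + 0.04·b = 0.9
From row1: a = (0.61 − 0.18·b) / 0.18.
Into row2: 0.46·(0.61 − 0.18·b)/0.18 + 0.04·b = 0.9 → b = 1.56878, a = 1.82011.

1.820 lb diammonium phosphate, 1.569 lb product B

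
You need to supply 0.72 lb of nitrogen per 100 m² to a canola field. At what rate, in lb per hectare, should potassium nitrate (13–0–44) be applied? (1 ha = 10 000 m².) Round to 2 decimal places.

553.85 lb of product per hectare

Product per 100 m² = 0.72 / 13% = 5.53846 lb.
Convert to per hectare: 5.53846 × 100 = 553.846 lb.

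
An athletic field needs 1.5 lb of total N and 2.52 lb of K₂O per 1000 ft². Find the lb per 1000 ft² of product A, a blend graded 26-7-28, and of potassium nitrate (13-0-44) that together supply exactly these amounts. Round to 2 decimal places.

4.26 lb product A, 3.02 lb potassium nitrate

Let a = lb of product A, b = lb of potassium nitrate (per 1000 ft²).
N: 0.26·a + 0.13·b = 1.5
K₂O: 0.28·a + 0.44·b = 2.52
Eliminate b: (row1) − 0.13/0.44·(row2) → 0.177273·a = 0.755455, so a = 4.26154.
Then b = (2.52 − 0.28·4.26154) / 0.44 = 3.01538.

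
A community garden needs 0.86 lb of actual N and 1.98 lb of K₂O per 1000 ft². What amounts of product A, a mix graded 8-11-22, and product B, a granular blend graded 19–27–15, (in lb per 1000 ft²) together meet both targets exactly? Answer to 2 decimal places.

8.30 lb product A, 1.03 lb product B

Let a = lb of product A, b = lb of product B (per 1000 ft²).
N: 0.08·a + 0.19·b = 0.86
K₂O: 0.22·a + 0.15·b = 1.98
Eliminate b: (row1) − 0.19/0.15·(row2) → -0.198667·a = -1.648, so a = 8.2953.
Then b = (1.98 − 0.22·8.2953) / 0.15 = 1.03356.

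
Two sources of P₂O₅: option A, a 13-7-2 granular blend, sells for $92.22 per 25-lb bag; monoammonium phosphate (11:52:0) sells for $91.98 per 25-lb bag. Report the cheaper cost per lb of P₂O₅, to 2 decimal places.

$7.08 per lb P₂O₅ (monoammonium phosphate)

option A: P₂O₅ per bag = 25 × 7% = 1.75 lb; cost = 92.22 / 1.75 = $52.6971/lb P₂O₅.
monoammonium phosphate: P₂O₅ per bag = 25 × 52% = 13 lb; cost = 91.98 / 13 = $7.0754/lb P₂O₅.
monoammonium phosphate is cheaper.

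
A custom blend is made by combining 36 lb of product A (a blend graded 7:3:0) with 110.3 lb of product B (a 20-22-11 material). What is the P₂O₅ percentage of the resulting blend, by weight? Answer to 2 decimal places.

Total mass = 36 + 110.3 = 146.3 lb.
P₂O₅ mass = 3%×36 + 22%×110.3 = 25.346 lb.
% P₂O₅ = 25.346 / 146.3 = 17.3247%.

17.32% P₂O₅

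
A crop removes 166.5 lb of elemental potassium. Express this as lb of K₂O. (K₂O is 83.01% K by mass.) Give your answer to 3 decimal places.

200.578 lb K₂O

K₂O = 166.5 / 0.8301 = 200.5782 lb.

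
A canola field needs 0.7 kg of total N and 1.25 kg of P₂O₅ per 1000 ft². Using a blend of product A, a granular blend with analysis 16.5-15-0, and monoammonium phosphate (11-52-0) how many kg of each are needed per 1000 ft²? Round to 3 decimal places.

Let a = kg of product A, b = kg of monoammonium phosphate (per 1000 ft²).
N: 0.165·a + 0.11·b = 0.7
P₂O₅: 0.15·a + 0.52·b = 1.25
From row1: a = (0.7 − 0.11·b) / 0.165.
Into row2: 0.15·(0.7 − 0.11·b)/0.165 + 0.52·b = 1.25 → b = 1.46104, a = 3.2684.

3.268 kg product A, 1.461 kg monoammonium phosphate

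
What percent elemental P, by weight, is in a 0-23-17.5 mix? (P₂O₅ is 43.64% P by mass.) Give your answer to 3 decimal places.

%P = 23 × 0.4364 = 10.0372%.

10.037% P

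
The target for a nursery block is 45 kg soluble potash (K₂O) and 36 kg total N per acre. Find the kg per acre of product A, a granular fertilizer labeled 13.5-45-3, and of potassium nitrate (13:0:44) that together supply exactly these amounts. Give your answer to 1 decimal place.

Let a = kg of product A, b = kg of potassium nitrate (per acre).
K₂O: 0.03·a + 0.44·b = 45
N: 0.135·a + 0.13·b = 36
Solving simultaneously: a = 180, b = 90.

180.0 kg product A, 90.0 kg potassium nitrate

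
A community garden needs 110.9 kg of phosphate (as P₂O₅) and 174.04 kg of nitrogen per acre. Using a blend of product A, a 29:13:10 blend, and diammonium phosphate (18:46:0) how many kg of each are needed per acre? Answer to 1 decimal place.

With a, b = kg per acre of product A and diammonium phosphate:
P₂O₅: 0.13·a + 0.46·b = 110.9
N: 0.29·a + 0.18·b = 174.04
Solving simultaneously: a = 546.331, b = 86.6891.

546.3 kg product A, 86.7 kg diammonium phosphate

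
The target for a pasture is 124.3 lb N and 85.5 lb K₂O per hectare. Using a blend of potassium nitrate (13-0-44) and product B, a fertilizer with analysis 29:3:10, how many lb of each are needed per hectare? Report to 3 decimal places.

Per-hectare balance (a = potassium nitrate, b = product B):
N: 0.13·a + 0.29·b = 124.3
K₂O: 0.44·a + 0.1·b = 85.5
Eliminate a: (row1) − 0.13/0.44·(row2) → 0.260455·b = 99.0386, so b = 380.2531.
Back-substitute: a = (124.3 − 0.29·380.2531) / 0.13 = 107.89703.

107.897 lb potassium nitrate, 380.253 lb product B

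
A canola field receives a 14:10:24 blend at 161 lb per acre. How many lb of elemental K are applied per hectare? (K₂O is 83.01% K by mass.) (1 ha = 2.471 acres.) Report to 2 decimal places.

K₂O per acre = 161 × 24% = 38.64 lb.
Elemental K = 38.64 × 0.8301 = 32.0751 lb per acre.
Convert to per hectare: 32.0751 × 2.471 = 79.2575 lb.

79.26 lb K per hectare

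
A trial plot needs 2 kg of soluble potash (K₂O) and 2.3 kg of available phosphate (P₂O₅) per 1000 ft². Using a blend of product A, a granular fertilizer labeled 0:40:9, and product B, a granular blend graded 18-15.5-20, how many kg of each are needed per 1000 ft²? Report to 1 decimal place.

Per-1000 ft² balance (a = product A, b = product B):
K₂O: 0.09·a + 0.2·b = 2
P₂O₅: 0.4·a + 0.155·b = 2.3
From row1: a = (2 − 0.2·b) / 0.09.
Into row2: 0.4·(2 − 0.2·b)/0.09 + 0.155·b = 2.3 → b = 8.97805, a = 2.27101.

2.3 kg product A, 9.0 kg product B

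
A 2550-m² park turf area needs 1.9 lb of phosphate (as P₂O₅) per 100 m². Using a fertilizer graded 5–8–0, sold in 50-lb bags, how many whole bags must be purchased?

Product per 100 m² = 1.9 / 8% = 23.75 lb.
Total product = 23.75 × 2550 / 100 = 605.625 lb.
Bags = ⌈605.625 / 50⌉ = 13.

13 bags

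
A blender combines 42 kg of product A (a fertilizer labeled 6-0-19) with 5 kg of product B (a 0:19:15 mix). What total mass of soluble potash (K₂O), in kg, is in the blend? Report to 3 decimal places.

8.730 kg K₂O

K₂O mass = 19%×42 + 15%×5 = 8.73 kg.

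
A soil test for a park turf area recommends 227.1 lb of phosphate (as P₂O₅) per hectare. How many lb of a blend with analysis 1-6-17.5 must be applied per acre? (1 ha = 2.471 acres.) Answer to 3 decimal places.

Product per hectare = 227.1 / 6% = 3785 lb.
Convert to per acre: 3785 × 0.404694 = 1531.7685 lb.

1531.769 lb of product per acre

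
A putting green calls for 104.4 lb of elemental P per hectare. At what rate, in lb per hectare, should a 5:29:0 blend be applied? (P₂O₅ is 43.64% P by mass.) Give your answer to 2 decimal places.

824.93 lb of product per hectare

As P₂O₅: 104.4 / 0.4364 = 239.23 lb per hectare.
Product per hectare = 239.23 / 29% = 824.931 lb.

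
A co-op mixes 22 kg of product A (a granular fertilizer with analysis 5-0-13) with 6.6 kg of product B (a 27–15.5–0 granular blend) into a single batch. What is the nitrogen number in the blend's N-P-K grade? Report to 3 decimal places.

10.077% N

Total mass = 22 + 6.6 = 28.6 kg.
N mass = 5%×22 + 27%×6.6 = 2.882 kg.
% N = 2.882 / 28.6 = 10.0769%.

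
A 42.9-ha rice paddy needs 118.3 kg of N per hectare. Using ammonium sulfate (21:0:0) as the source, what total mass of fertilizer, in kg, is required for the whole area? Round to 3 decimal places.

Product per hectare = 118.3 / 21% = 563.333 kg.
Total product = 563.333 × 42.9 = 24167 kg.

24167.000 kg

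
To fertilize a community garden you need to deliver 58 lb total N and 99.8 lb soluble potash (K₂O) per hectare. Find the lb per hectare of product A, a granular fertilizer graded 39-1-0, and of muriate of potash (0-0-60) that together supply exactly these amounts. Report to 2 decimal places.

148.72 lb product A, 166.33 lb muriate of potash

Let a = lb of product A, b = lb of muriate of potash (per hectare).
N: 0.39·a + 0·b = 58
K₂O: 0·a + 0.6·b = 99.8
Solving simultaneously: a = 148.718, b = 166.333.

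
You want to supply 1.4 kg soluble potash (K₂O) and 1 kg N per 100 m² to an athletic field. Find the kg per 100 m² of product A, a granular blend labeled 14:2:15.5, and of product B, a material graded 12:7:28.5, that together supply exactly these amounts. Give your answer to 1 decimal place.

5.5 kg product A, 1.9 kg product B

Per-100 m² balance (a = product A, b = product B):
K₂O: 0.155·a + 0.285·b = 1.4
N: 0.14·a + 0.12·b = 1
Eliminate a: (row1) − 0.155/0.14·(row2) → 0.152143·b = 0.292857, so b = 1.92488.
Back-substitute: a = (1.4 − 0.285·1.92488) / 0.155 = 5.49296.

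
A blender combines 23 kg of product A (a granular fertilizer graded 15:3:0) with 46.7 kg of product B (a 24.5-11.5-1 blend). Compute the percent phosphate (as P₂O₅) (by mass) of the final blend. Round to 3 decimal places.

Total mass = 23 + 46.7 = 69.7 kg.
P₂O₅ mass = 3%×23 + 11.5%×46.7 = 6.0605 kg.
% P₂O₅ = 6.0605 / 69.7 = 8.69512%.

8.695% P₂O₅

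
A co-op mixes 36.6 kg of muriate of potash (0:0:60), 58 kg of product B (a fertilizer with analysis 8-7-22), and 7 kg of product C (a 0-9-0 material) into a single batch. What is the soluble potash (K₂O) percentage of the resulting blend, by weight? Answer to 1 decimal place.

Total mass = 36.6 + 58 + 7 = 101.6 kg.
K₂O mass = 60%×36.6 + 22%×58 + 0%×7 = 34.72 kg.
% K₂O = 34.72 / 101.6 = 34.1732%.

34.2% K₂O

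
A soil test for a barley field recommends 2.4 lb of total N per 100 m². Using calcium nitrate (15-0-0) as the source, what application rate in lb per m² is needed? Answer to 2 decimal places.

0.16 lb of product per sq m

Product per 100 m² = 2.4 / 15% = 16 lb.
Convert to per m²: 16 × 0.01 = 0.16 lb.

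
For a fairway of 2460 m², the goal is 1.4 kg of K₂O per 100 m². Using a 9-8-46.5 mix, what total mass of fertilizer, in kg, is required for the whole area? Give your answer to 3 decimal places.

Product per 100 m² = 1.4 / 46.5% = 3.01075 kg.
Total product = 3.01075 × 2460 / 100 = 74.0645 kg.

74.065 kg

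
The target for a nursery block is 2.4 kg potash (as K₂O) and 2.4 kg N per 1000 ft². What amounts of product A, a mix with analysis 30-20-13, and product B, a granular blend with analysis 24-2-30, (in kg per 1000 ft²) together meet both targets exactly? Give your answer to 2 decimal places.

Per-1000 ft² balance (a = product A, b = product B):
K₂O: 0.13·a + 0.3·b = 2.4
N: 0.3·a + 0.24·b = 2.4
From row1: a = (2.4 − 0.3·b) / 0.13.
Into row2: 0.3·(2.4 − 0.3·b)/0.13 + 0.24·b = 2.4 → b = 6.93878, a = 2.44898.

2.45 kg product A, 6.94 kg product B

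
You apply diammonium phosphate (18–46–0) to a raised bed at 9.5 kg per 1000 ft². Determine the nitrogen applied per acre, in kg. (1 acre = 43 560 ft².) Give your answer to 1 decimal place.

74.5 kg N per acre

nitrogen per 1000 ft² = 9.5 × 18% = 1.71 kg.
Convert to per acre: 1.71 × 43.56 = 74.4876 kg.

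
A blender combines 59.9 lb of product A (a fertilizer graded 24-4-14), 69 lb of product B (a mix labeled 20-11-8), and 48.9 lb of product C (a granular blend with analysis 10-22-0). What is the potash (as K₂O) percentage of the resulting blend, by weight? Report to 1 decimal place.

Total mass = 59.9 + 69 + 48.9 = 177.8 lb.
K₂O mass = 14%×59.9 + 8%×69 + 0%×48.9 = 13.906 lb.
% K₂O = 13.906 / 177.8 = 7.82115%.

7.8% K₂O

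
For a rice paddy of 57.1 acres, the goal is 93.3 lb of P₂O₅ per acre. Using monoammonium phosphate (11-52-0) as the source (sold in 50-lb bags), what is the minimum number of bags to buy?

205 bags

Product per acre = 93.3 / 52% = 179.423 lb.
Total product = 179.423 × 57.1 = 10245.1 lb.
Bags = ⌈10245.1 / 50⌉ = 205.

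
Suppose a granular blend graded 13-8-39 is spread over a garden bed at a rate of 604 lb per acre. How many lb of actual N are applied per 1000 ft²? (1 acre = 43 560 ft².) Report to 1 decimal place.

1.8 lb N per thousand sq ft

nitrogen per acre = 604 × 13% = 78.52 lb.
Convert to per 1000 ft²: 78.52 × 0.0229568 = 1.80257 lb.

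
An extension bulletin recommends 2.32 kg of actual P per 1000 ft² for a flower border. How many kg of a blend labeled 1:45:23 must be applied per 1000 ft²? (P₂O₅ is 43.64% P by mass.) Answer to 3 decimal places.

11.814 kg of product per thousand sq ft

As P₂O₅: 2.32 / 0.4364 = 5.31622 kg per 1000 ft².
Product per 1000 ft² = 5.31622 / 45% = 11.8138 kg.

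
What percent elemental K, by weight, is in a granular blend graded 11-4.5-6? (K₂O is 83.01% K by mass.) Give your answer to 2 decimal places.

4.98% K

%K = 6 × 0.8301 = 4.9806%.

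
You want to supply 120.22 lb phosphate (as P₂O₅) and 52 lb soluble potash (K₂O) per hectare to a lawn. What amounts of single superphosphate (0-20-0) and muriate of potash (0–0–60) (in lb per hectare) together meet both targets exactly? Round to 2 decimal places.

601.10 lb single superphosphate, 86.67 lb muriate of potash

Let a = lb of single superphosphate, b = lb of muriate of potash (per hectare).
P₂O₅: 0.2·a + 0·b = 120.22
K₂O: 0·a + 0.6·b = 52
Solving simultaneously: a = 601.1, b = 86.6667.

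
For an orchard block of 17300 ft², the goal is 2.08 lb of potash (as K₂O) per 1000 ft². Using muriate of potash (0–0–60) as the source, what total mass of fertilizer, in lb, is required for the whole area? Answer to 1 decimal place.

Product per 1000 ft² = 2.08 / 60% = 3.46667 lb.
Total product = 3.46667 × 17300 / 1000 = 59.9733 lb.

60.0 lb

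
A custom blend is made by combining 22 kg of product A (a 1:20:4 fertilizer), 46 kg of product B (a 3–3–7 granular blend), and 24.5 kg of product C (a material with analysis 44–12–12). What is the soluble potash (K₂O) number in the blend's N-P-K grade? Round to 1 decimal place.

7.6% K₂O

Total mass = 22 + 46 + 24.5 = 92.5 kg.
K₂O mass = 4%×22 + 7%×46 + 12%×24.5 = 7.04 kg.
% K₂O = 7.04 / 92.5 = 7.61081%.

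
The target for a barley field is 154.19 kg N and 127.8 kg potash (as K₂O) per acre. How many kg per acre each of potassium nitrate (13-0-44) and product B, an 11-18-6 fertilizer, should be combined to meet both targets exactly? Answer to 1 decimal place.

Per-acre balance (a = potassium nitrate, b = product B):
N: 0.13·a + 0.11·b = 154.19
K₂O: 0.44·a + 0.06·b = 127.8
Eliminate b: (row1) − 0.11/0.06·(row2) → -0.676667·a = -80.11, so a = 118.389.
Then b = (127.8 − 0.44·118.389) / 0.06 = 1261.81.

118.4 kg potassium nitrate, 1261.8 kg product B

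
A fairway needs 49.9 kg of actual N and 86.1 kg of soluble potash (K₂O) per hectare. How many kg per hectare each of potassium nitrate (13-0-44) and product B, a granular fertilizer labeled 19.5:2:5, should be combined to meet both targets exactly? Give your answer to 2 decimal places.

180.26 kg potassium nitrate, 135.73 kg product B

Let a = kg of potassium nitrate, b = kg of product B (per hectare).
N: 0.13·a + 0.195·b = 49.9
K₂O: 0.44·a + 0.05·b = 86.1
Eliminate b: (row1) − 0.195/0.05·(row2) → -1.586·a = -285.89, so a = 180.259.
Then b = (86.1 − 0.44·180.259) / 0.05 = 135.725.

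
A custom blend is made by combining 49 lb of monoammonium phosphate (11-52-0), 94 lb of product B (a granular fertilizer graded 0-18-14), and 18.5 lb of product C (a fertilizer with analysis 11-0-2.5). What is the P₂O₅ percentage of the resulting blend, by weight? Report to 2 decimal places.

26.25% P₂O₅

Total mass = 49 + 94 + 18.5 = 161.5 lb.
P₂O₅ mass = 52%×49 + 18%×94 + 0%×18.5 = 42.4 lb.
% P₂O₅ = 42.4 / 161.5 = 26.2539%.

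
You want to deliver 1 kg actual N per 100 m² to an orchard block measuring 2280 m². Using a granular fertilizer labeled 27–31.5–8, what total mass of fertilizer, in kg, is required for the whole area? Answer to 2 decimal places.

Product per 100 m² = 1 / 27% = 3.7037 kg.
Total product = 3.7037 × 2280 / 100 = 84.4444 kg.

84.44 kg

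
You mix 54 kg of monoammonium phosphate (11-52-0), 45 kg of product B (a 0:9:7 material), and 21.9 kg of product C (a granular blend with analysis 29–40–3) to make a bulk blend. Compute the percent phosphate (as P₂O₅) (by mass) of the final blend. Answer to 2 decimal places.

33.82% P₂O₅

Total mass = 54 + 45 + 21.9 = 120.9 kg.
P₂O₅ mass = 52%×54 + 9%×45 + 40%×21.9 = 40.89 kg.
% P₂O₅ = 40.89 / 120.9 = 33.8213%.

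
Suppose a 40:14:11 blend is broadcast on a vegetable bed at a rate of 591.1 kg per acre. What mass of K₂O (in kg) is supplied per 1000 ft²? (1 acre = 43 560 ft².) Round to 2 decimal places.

K₂O per acre = 591.1 × 11% = 65.021 kg.
Convert to per 1000 ft²: 65.021 × 0.0229568 = 1.49268 kg.

1.49 kg K₂O per thousand sq ft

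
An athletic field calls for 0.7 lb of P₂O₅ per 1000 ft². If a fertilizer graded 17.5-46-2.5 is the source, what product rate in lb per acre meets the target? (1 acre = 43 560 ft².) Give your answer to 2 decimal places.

Product per 1000 ft² = 0.7 / 46% = 1.52174 lb.
Convert to per acre: 1.52174 × 43.56 = 66.287 lb.

66.29 lb of product per acre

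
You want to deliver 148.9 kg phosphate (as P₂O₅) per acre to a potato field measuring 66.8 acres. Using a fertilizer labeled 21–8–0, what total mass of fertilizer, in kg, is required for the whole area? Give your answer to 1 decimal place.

Product per acre = 148.9 / 8% = 1861.25 kg.
Total product = 1861.25 × 66.8 = 124331.5 kg.

124331.5 kg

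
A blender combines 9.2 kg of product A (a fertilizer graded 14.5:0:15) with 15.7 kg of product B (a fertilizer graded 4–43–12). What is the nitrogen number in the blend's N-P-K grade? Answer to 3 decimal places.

7.880% N

Total mass = 9.2 + 15.7 = 24.9 kg.
N mass = 14.5%×9.2 + 4%×15.7 = 1.962 kg.
% N = 1.962 / 24.9 = 7.87952%.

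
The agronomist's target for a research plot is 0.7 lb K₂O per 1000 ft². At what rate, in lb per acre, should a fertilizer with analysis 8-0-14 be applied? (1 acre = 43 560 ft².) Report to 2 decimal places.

Product per 1000 ft² = 0.7 / 14% = 5 lb.
Convert to per acre: 5 × 43.56 = 217.8 lb.

217.80 lb of product per acre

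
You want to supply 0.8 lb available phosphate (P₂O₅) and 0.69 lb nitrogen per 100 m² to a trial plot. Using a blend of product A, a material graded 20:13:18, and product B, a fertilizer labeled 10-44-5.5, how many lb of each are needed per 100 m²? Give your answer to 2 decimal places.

2.98 lb product A, 0.94 lb product B

Per-100 m² balance (a = product A, b = product B):
P₂O₅: 0.13·a + 0.44·b = 0.8
N: 0.2·a + 0.1·b = 0.69
From row1: a = (0.8 − 0.44·b) / 0.13.
Into row2: 0.2·(0.8 − 0.44·b)/0.13 + 0.1·b = 0.69 → b = 0.937333, a = 2.98133.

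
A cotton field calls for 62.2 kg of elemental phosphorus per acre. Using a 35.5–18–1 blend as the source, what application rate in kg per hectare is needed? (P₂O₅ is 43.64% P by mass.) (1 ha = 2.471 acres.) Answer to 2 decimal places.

1956.62 kg of product per hectare

As P₂O₅: 62.2 / 0.4364 = 142.53 kg per acre.
Product per acre = 142.53 / 18% = 791.832 kg.
Convert to per hectare: 791.832 × 2.471 = 1956.617 kg.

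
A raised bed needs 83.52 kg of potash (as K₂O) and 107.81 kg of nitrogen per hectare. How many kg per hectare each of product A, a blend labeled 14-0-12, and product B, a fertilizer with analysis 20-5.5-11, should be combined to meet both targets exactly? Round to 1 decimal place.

With a, b = kg per hectare of product A and product B:
K₂O: 0.12·a + 0.11·b = 83.52
N: 0.14·a + 0.2·b = 107.81
From row1: a = (83.52 − 0.11·b) / 0.12.
Into row2: 0.14·(83.52 − 0.11·b)/0.12 + 0.2·b = 107.81 → b = 144.698, a = 563.36.

563.4 kg product A, 144.7 kg product B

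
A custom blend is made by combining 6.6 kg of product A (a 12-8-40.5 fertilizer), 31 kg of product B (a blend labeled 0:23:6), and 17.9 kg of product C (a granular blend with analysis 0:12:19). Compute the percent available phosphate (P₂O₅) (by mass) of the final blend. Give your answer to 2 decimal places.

Total mass = 6.6 + 31 + 17.9 = 55.5 kg.
P₂O₅ mass = 8%×6.6 + 23%×31 + 12%×17.9 = 9.806 kg.
% P₂O₅ = 9.806 / 55.5 = 17.6685%.

17.67% P₂O₅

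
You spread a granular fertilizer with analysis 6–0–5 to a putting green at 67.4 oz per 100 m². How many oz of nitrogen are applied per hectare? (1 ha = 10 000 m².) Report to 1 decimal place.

404.4 oz N per hectare

nitrogen per 100 m² = 67.4 × 6% = 4.044 oz.
Convert to per hectare: 4.044 × 100 = 404.4 oz.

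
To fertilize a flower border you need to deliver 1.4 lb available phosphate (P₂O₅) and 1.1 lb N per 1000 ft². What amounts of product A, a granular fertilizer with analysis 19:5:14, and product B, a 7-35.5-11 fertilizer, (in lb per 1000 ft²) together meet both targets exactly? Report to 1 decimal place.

Per-1000 ft² balance (a = product A, b = product B):
P₂O₅: 0.05·a + 0.355·b = 1.4
N: 0.19·a + 0.07·b = 1.1
Eliminate a: (row1) − 0.05/0.19·(row2) → 0.336579·b = 1.11053, so b = 3.29945.
Back-substitute: a = (1.4 − 0.355·3.29945) / 0.05 = 4.57389.

4.6 lb product A, 3.3 lb product B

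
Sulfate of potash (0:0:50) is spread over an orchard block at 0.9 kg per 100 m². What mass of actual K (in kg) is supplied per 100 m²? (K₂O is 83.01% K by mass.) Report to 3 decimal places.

0.374 kg K per hundred sq m

K₂O per 100 m² = 0.9 × 50% = 0.45 kg.
Elemental K = 0.45 × 0.8301 = 0.373545 kg per 100 m².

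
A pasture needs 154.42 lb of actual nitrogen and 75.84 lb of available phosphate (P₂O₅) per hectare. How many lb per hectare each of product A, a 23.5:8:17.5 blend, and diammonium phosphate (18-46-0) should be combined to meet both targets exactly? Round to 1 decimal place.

612.4 lb product A, 58.4 lb diammonium phosphate

Let a = lb of product A, b = lb of diammonium phosphate (per hectare).
N: 0.235·a + 0.18·b = 154.42
P₂O₅: 0.08·a + 0.46·b = 75.84
Solving simultaneously: a = 612.401, b = 58.365.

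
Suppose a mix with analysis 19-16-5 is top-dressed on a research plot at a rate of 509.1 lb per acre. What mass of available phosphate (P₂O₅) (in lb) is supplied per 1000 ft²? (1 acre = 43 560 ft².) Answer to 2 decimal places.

1.87 lb P₂O₅ per thousand sq ft

P₂O₅ per acre = 509.1 × 16% = 81.456 lb.
Convert to per 1000 ft²: 81.456 × 0.0229568 = 1.86997 lb.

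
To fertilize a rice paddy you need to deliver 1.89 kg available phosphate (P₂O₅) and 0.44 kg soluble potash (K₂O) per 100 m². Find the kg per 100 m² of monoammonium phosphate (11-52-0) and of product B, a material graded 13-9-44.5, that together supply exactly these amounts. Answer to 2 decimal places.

3.46 kg monoammonium phosphate, 0.99 kg product B

With a, b = kg per 100 m² of monoammonium phosphate and product B:
P₂O₅: 0.52·a + 0.09·b = 1.89
K₂O: 0·a + 0.445·b = 0.44
Solving simultaneously: a = 3.46348, b = 0.988764.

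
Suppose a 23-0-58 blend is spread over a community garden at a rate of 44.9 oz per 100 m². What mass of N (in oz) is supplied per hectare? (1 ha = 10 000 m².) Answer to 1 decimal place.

nitrogen per 100 m² = 44.9 × 23% = 10.327 oz.
Convert to per hectare: 10.327 × 100 = 1032.7 oz.

1032.7 oz N per hectare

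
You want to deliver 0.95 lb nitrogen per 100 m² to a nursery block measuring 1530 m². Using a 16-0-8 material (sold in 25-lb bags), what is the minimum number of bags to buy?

4 bags

Product per 100 m² = 0.95 / 16% = 5.9375 lb.
Total product = 5.9375 × 1530 / 100 = 90.8438 lb.
Bags = ⌈90.8438 / 25⌉ = 4.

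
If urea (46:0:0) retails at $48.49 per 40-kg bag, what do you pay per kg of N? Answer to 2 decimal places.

$2.64 per kg N

N in bag = 40 × 46% = 18.4 kg.
Cost per kg N = $48.49 / 18.4 = $2.6353.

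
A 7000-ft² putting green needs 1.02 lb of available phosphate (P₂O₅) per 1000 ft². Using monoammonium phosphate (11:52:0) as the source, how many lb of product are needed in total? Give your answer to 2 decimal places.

Product per 1000 ft² = 1.02 / 52% = 1.96154 lb.
Total product = 1.96154 × 7000 / 1000 = 13.7308 lb.

13.73 lb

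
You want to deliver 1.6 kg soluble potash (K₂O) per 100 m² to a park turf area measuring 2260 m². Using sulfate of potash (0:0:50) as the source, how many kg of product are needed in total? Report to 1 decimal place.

Product per 100 m² = 1.6 / 50% = 3.2 kg.
Total product = 3.2 × 2260 / 100 = 72.32 kg.

72.3 kg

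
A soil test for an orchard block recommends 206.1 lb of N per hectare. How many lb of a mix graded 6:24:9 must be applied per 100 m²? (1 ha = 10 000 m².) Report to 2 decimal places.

34.35 lb of product per hundred sq m

Product per hectare = 206.1 / 6% = 3435 lb.
Convert to per 100 m²: 3435 × 0.01 = 34.35 lb.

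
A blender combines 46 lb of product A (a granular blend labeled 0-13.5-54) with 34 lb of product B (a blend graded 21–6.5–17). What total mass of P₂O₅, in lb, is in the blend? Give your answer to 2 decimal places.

P₂O₅ mass = 13.5%×46 + 6.5%×34 = 8.42 lb.

8.42 lb P₂O₅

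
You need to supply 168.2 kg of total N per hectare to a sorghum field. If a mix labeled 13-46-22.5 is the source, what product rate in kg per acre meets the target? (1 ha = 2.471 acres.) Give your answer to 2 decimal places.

523.61 kg of product per acre

Product per hectare = 168.2 / 13% = 1293.85 kg.
Convert to per acre: 1293.85 × 0.404694 = 523.612 kg.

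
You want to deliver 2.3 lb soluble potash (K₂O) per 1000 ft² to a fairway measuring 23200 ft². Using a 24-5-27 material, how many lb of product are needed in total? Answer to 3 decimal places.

Product per 1000 ft² = 2.3 / 27% = 8.51852 lb.
Total product = 8.51852 × 23200 / 1000 = 197.6296 lb.

197.630 lb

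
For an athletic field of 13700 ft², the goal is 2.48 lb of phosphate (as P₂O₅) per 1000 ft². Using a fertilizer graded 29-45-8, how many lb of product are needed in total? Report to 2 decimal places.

Product per 1000 ft² = 2.48 / 45% = 5.51111 lb.
Total product = 5.51111 × 13700 / 1000 = 75.5022 lb.

75.50 lb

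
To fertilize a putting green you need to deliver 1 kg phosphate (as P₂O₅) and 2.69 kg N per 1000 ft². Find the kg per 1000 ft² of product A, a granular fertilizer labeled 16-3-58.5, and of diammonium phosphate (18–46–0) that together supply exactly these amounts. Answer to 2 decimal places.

15.50 kg product A, 1.16 kg diammonium phosphate

With a, b = kg per 1000 ft² of product A and diammonium phosphate:
P₂O₅: 0.03·a + 0.46·b = 1
N: 0.16·a + 0.18·b = 2.69
Solving simultaneously: a = 15.5044, b = 1.16276.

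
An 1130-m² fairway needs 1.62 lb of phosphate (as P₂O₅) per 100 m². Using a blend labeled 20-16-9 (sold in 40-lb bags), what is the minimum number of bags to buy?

Product per 100 m² = 1.62 / 16% = 10.125 lb.
Total product = 10.125 × 1130 / 100 = 114.413 lb.
Bags = ⌈114.413 / 40⌉ = 3.

3 bags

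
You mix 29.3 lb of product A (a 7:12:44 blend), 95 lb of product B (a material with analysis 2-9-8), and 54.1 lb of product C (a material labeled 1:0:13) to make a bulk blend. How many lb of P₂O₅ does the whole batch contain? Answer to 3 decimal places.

P₂O₅ mass = 12%×29.3 + 9%×95 + 0%×54.1 = 12.066 lb.

12.066 lb P₂O₅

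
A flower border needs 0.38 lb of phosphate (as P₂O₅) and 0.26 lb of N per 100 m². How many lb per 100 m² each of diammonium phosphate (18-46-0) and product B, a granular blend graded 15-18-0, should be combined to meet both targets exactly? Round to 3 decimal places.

Let a = lb of diammonium phosphate, b = lb of product B (per 100 m²).
P₂O₅: 0.46·a + 0.18·b = 0.38
N: 0.18·a + 0.15·b = 0.26
Solving simultaneously: a = 0.278689, b = 1.39891.

0.279 lb diammonium phosphate, 1.399 lb product B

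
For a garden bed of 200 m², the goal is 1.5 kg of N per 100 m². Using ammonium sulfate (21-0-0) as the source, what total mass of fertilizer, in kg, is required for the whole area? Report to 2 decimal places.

Product per 100 m² = 1.5 / 21% = 7.14286 kg.
Total product = 7.14286 × 200 / 100 = 14.2857 kg.

14.29 kg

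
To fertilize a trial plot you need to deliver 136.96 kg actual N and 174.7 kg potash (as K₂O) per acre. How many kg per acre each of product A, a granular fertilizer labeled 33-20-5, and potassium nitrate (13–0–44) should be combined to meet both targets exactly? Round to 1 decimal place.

270.7 kg product A, 366.3 kg potassium nitrate

Per-acre balance (a = product A, b = potassium nitrate):
N: 0.33·a + 0.13·b = 136.96
K₂O: 0.05·a + 0.44·b = 174.7
Solving simultaneously: a = 270.738, b = 366.28.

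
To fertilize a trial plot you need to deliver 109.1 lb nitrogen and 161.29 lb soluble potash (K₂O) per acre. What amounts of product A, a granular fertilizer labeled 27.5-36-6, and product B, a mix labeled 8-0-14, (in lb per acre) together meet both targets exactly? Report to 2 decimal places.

70.35 lb product A, 1121.92 lb product B

Let a = lb of product A, b = lb of product B (per acre).
N: 0.275·a + 0.08·b = 109.1
K₂O: 0.06·a + 0.14·b = 161.29
From row1: a = (109.1 − 0.08·b) / 0.275.
Into row2: 0.06·(109.1 − 0.08·b)/0.275 + 0.14·b = 161.29 → b = 1121.921, a = 70.3501.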